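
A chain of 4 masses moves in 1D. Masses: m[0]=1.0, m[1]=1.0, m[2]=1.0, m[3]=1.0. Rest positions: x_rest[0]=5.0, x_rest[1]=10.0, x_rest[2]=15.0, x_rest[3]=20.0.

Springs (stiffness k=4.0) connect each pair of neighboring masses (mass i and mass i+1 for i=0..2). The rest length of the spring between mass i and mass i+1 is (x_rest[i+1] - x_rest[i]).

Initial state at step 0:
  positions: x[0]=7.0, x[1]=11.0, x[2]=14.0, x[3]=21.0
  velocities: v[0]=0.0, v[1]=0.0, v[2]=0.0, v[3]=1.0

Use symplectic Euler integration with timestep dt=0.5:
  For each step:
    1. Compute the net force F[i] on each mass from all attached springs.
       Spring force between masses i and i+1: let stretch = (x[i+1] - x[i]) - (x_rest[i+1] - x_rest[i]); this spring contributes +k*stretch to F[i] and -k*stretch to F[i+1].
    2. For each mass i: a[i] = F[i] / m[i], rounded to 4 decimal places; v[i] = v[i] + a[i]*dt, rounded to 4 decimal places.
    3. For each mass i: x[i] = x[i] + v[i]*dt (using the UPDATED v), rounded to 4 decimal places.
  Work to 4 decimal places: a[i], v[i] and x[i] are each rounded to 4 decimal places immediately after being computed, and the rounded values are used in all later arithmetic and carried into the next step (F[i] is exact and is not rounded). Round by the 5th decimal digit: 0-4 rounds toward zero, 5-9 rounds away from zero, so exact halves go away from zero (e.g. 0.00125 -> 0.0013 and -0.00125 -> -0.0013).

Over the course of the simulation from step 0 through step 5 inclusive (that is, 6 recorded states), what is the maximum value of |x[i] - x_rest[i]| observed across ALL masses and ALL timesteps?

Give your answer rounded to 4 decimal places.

Step 0: x=[7.0000 11.0000 14.0000 21.0000] v=[0.0000 0.0000 0.0000 1.0000]
Step 1: x=[6.0000 10.0000 18.0000 19.5000] v=[-2.0000 -2.0000 8.0000 -3.0000]
Step 2: x=[4.0000 13.0000 15.5000 21.5000] v=[-4.0000 6.0000 -5.0000 4.0000]
Step 3: x=[6.0000 9.5000 16.5000 22.5000] v=[4.0000 -7.0000 2.0000 2.0000]
Step 4: x=[6.5000 9.5000 16.5000 22.5000] v=[1.0000 0.0000 0.0000 0.0000]
Step 5: x=[5.0000 13.5000 15.5000 21.5000] v=[-3.0000 8.0000 -2.0000 -2.0000]
Max displacement = 3.5000

Answer: 3.5000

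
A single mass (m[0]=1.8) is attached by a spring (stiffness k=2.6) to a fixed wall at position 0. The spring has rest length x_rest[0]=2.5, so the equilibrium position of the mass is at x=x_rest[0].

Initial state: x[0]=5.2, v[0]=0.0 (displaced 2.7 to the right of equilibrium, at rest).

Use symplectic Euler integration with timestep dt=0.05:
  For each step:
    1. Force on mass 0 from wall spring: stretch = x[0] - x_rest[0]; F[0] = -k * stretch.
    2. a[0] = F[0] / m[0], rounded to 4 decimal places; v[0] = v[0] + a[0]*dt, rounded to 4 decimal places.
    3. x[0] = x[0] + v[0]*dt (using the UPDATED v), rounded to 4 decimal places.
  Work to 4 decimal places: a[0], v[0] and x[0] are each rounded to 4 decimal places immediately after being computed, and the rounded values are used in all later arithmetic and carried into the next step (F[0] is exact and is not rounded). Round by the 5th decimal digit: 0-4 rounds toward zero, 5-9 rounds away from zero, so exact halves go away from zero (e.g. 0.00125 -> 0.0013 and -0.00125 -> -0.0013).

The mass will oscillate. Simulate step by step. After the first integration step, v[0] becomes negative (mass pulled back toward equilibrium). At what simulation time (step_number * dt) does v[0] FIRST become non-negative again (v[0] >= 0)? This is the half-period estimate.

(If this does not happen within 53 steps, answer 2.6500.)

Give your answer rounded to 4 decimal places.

Answer: 2.6500

Derivation:
Step 0: x=[5.2000] v=[0.0000]
Step 1: x=[5.1903] v=[-0.1950]
Step 2: x=[5.1708] v=[-0.3893]
Step 3: x=[5.1417] v=[-0.5822]
Step 4: x=[5.1031] v=[-0.7730]
Step 5: x=[5.0551] v=[-0.9610]
Step 6: x=[4.9978] v=[-1.1455]
Step 7: x=[4.9315] v=[-1.3259]
Step 8: x=[4.8564] v=[-1.5015]
Step 9: x=[4.7728] v=[-1.6717]
Step 10: x=[4.6810] v=[-1.8358]
Step 11: x=[4.5813] v=[-1.9933]
Step 12: x=[4.4741] v=[-2.1436]
Step 13: x=[4.3598] v=[-2.2862]
Step 14: x=[4.2388] v=[-2.4205]
Step 15: x=[4.1115] v=[-2.5461]
Step 16: x=[3.9784] v=[-2.6625]
Step 17: x=[3.8399] v=[-2.7693]
Step 18: x=[3.6966] v=[-2.8661]
Step 19: x=[3.5490] v=[-2.9525]
Step 20: x=[3.3976] v=[-3.0283]
Step 21: x=[3.2429] v=[-3.0931]
Step 22: x=[3.0856] v=[-3.1468]
Step 23: x=[2.9261] v=[-3.1891]
Step 24: x=[2.7651] v=[-3.2199]
Step 25: x=[2.6032] v=[-3.2390]
Step 26: x=[2.4409] v=[-3.2465]
Step 27: x=[2.2788] v=[-3.2422]
Step 28: x=[2.1175] v=[-3.2262]
Step 29: x=[1.9576] v=[-3.1986]
Step 30: x=[1.7996] v=[-3.1594]
Step 31: x=[1.6442] v=[-3.1088]
Step 32: x=[1.4919] v=[-3.0470]
Step 33: x=[1.3432] v=[-2.9742]
Step 34: x=[1.1987] v=[-2.8907]
Step 35: x=[1.0589] v=[-2.7967]
Step 36: x=[0.9243] v=[-2.6926]
Step 37: x=[0.7954] v=[-2.5788]
Step 38: x=[0.6726] v=[-2.4557]
Step 39: x=[0.5564] v=[-2.3237]
Step 40: x=[0.4472] v=[-2.1833]
Step 41: x=[0.3455] v=[-2.0350]
Step 42: x=[0.2515] v=[-1.8794]
Step 43: x=[0.1657] v=[-1.7170]
Step 44: x=[0.0883] v=[-1.5484]
Step 45: x=[0.0196] v=[-1.3742]
Step 46: x=[-0.0402] v=[-1.1951]
Step 47: x=[-0.0908] v=[-1.0116]
Step 48: x=[-0.1320] v=[-0.8245]
Step 49: x=[-0.1637] v=[-0.6344]
Step 50: x=[-0.1858] v=[-0.4420]
Step 51: x=[-0.1982] v=[-0.2480]
Step 52: x=[-0.2009] v=[-0.0531]
Step 53: x=[-0.1938] v=[0.1420]
First v>=0 after going negative at step 53, time=2.6500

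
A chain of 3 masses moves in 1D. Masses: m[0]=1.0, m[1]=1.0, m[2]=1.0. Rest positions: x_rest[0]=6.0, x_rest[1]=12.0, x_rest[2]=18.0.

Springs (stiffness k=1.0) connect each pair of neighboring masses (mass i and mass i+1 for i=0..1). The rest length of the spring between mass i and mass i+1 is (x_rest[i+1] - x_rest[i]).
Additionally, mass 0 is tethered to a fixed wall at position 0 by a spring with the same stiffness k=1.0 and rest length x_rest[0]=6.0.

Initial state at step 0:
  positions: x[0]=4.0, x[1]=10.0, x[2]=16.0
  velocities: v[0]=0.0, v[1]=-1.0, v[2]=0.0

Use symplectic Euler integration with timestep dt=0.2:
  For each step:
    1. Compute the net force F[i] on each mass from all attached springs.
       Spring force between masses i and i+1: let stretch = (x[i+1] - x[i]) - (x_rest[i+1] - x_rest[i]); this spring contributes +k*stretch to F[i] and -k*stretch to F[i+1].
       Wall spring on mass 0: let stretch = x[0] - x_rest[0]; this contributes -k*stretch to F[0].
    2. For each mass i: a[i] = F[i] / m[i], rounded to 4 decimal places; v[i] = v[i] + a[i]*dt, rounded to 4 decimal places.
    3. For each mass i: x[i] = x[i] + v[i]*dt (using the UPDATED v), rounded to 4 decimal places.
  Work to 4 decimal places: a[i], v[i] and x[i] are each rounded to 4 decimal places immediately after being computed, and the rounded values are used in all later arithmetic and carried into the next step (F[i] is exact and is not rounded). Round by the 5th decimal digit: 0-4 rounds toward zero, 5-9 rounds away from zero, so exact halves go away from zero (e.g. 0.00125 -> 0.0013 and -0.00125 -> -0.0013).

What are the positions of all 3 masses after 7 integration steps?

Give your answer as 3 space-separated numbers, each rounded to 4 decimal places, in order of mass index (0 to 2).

Answer: 5.2499 9.5884 15.6828

Derivation:
Step 0: x=[4.0000 10.0000 16.0000] v=[0.0000 -1.0000 0.0000]
Step 1: x=[4.0800 9.8000 16.0000] v=[0.4000 -1.0000 0.0000]
Step 2: x=[4.2256 9.6192 15.9920] v=[0.7280 -0.9040 -0.0400]
Step 3: x=[4.4179 9.4776 15.9691] v=[0.9616 -0.7082 -0.1146]
Step 4: x=[4.6359 9.3932 15.9265] v=[1.0900 -0.4218 -0.2129]
Step 5: x=[4.8588 9.3799 15.8626] v=[1.1143 -0.0666 -0.3196]
Step 6: x=[5.0682 9.4450 15.7794] v=[1.0468 0.3257 -0.4161]
Step 7: x=[5.2499 9.5884 15.6828] v=[0.9085 0.7172 -0.4830]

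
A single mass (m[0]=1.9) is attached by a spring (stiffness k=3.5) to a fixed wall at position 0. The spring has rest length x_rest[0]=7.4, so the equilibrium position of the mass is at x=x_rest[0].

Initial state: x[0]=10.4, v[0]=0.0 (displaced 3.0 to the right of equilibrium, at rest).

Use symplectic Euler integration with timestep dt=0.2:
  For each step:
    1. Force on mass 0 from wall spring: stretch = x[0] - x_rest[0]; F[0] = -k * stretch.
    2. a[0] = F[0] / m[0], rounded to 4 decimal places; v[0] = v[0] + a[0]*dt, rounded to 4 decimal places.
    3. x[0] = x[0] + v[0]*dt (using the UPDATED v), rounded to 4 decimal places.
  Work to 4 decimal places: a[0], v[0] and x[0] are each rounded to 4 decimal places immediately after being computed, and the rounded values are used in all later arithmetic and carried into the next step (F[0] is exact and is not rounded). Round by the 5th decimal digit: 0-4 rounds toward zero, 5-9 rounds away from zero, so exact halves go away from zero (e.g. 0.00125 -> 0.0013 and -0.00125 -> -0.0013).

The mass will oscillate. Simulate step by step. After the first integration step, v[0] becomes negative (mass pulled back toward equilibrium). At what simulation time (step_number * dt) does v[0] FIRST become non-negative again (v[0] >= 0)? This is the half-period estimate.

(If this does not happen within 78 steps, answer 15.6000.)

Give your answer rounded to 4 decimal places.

Answer: 2.4000

Derivation:
Step 0: x=[10.4000] v=[0.0000]
Step 1: x=[10.1789] v=[-1.1053]
Step 2: x=[9.7531] v=[-2.1291]
Step 3: x=[9.1539] v=[-2.9960]
Step 4: x=[8.4255] v=[-3.6422]
Step 5: x=[7.6215] v=[-4.0200]
Step 6: x=[6.8012] v=[-4.1016]
Step 7: x=[6.0250] v=[-3.8810]
Step 8: x=[5.3501] v=[-3.3744]
Step 9: x=[4.8263] v=[-2.6192]
Step 10: x=[4.4921] v=[-1.6710]
Step 11: x=[4.3722] v=[-0.5997]
Step 12: x=[4.4754] v=[0.5158]
First v>=0 after going negative at step 12, time=2.4000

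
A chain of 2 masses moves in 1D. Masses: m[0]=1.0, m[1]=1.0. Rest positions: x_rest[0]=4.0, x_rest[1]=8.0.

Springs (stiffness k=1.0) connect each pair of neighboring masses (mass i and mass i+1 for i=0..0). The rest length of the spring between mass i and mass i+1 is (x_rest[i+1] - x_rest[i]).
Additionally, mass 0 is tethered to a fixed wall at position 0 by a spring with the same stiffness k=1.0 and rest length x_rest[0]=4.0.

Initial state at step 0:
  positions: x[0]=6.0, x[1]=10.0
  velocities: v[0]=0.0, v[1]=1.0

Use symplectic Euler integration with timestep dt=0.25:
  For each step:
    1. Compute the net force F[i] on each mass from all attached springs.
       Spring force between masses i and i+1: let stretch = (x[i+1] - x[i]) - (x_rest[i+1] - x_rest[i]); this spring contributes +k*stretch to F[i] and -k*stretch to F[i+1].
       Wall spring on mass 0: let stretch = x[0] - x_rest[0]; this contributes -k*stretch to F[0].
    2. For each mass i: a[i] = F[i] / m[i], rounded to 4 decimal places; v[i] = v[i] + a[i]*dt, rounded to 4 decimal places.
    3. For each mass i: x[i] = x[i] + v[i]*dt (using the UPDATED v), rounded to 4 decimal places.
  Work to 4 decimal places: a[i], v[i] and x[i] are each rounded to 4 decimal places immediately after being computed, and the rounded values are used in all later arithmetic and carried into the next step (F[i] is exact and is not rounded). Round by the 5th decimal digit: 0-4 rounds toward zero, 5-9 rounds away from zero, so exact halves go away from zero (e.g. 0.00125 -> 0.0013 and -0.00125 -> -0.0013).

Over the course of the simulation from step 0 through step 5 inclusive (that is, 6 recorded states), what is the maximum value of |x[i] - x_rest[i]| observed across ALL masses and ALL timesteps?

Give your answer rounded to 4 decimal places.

Step 0: x=[6.0000 10.0000] v=[0.0000 1.0000]
Step 1: x=[5.8750 10.2500] v=[-0.5000 1.0000]
Step 2: x=[5.6563 10.4766] v=[-0.8750 0.9063]
Step 3: x=[5.3853 10.6519] v=[-1.0840 0.7012]
Step 4: x=[5.1069 10.7481] v=[-1.1137 0.3846]
Step 5: x=[4.8619 10.7417] v=[-0.9801 -0.0257]
Max displacement = 2.7481

Answer: 2.7481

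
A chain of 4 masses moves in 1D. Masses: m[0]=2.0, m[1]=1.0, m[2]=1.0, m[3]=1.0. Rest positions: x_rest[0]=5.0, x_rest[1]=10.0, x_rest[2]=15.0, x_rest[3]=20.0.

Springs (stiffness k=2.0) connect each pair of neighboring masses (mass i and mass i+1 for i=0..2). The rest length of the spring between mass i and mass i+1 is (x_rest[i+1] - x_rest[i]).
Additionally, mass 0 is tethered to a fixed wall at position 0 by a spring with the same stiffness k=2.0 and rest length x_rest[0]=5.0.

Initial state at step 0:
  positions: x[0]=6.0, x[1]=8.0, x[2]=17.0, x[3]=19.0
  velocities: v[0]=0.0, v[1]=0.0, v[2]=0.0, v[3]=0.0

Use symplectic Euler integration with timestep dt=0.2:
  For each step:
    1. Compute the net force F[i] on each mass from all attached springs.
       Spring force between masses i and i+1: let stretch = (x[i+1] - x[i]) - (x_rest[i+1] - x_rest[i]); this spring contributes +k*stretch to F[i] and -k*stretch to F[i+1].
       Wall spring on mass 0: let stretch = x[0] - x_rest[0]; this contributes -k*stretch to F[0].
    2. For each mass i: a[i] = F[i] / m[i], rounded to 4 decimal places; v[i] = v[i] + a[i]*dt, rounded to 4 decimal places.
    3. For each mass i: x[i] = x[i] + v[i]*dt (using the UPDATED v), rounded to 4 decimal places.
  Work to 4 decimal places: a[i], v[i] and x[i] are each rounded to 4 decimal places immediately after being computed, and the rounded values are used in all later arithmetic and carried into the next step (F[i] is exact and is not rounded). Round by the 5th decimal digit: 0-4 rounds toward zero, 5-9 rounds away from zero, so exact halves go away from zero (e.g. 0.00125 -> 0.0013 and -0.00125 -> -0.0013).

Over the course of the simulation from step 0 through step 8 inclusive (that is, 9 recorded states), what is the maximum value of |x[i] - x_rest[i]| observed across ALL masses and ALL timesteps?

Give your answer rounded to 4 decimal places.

Answer: 2.2732

Derivation:
Step 0: x=[6.0000 8.0000 17.0000 19.0000] v=[0.0000 0.0000 0.0000 0.0000]
Step 1: x=[5.8400 8.5600 16.4400 19.2400] v=[-0.8000 2.8000 -2.8000 1.2000]
Step 2: x=[5.5552 9.5328 15.4736 19.6560] v=[-1.4240 4.8640 -4.8320 2.0800]
Step 3: x=[5.2073 10.6627 14.3665 20.1374] v=[-1.7395 5.6493 -5.5354 2.4070]
Step 4: x=[4.8693 11.6524 13.4248 20.5571] v=[-1.6899 4.9487 -4.7086 2.0986]
Step 5: x=[4.6079 12.2413 12.9119 20.8062] v=[-1.3071 2.9444 -2.5646 1.2457]
Step 6: x=[4.4675 12.2732 12.9769 20.8238] v=[-0.7020 0.1593 0.3249 0.0880]
Step 7: x=[4.4606 11.7369 13.6133 20.6136] v=[-0.0344 -2.6815 3.1822 -1.0508]
Step 8: x=[4.5663 10.7686 14.6597 20.2434] v=[0.5287 -4.8415 5.2318 -1.8509]
Max displacement = 2.2732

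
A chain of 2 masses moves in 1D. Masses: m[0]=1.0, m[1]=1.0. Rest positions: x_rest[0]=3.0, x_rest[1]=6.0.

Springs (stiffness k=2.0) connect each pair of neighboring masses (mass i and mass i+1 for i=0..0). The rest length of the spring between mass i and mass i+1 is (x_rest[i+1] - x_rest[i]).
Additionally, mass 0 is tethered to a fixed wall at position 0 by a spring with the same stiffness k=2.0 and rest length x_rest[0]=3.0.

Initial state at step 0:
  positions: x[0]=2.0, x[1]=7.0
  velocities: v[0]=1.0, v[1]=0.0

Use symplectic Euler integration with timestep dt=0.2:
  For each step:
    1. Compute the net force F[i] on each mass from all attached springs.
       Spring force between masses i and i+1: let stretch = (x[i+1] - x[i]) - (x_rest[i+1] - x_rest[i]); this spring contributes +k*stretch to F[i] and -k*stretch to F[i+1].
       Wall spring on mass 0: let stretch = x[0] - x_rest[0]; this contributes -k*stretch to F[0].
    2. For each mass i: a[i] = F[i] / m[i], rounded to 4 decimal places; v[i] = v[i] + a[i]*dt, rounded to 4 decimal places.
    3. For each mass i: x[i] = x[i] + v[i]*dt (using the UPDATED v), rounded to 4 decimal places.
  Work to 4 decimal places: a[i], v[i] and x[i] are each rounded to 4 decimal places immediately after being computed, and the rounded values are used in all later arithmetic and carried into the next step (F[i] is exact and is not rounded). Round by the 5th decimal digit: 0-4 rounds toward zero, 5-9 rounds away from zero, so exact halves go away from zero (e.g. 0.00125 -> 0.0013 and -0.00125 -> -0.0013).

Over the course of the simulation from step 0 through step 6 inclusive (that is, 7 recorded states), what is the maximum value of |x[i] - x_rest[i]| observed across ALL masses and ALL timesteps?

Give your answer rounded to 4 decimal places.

Step 0: x=[2.0000 7.0000] v=[1.0000 0.0000]
Step 1: x=[2.4400 6.8400] v=[2.2000 -0.8000]
Step 2: x=[3.0368 6.5680] v=[2.9840 -1.3600]
Step 3: x=[3.6732 6.2535] v=[3.1818 -1.5725]
Step 4: x=[4.2221 5.9726] v=[2.7446 -1.4046]
Step 5: x=[4.5733 5.7916] v=[1.7560 -0.9048]
Step 6: x=[4.6561 5.7532] v=[0.4140 -0.1921]
Max displacement = 1.6561

Answer: 1.6561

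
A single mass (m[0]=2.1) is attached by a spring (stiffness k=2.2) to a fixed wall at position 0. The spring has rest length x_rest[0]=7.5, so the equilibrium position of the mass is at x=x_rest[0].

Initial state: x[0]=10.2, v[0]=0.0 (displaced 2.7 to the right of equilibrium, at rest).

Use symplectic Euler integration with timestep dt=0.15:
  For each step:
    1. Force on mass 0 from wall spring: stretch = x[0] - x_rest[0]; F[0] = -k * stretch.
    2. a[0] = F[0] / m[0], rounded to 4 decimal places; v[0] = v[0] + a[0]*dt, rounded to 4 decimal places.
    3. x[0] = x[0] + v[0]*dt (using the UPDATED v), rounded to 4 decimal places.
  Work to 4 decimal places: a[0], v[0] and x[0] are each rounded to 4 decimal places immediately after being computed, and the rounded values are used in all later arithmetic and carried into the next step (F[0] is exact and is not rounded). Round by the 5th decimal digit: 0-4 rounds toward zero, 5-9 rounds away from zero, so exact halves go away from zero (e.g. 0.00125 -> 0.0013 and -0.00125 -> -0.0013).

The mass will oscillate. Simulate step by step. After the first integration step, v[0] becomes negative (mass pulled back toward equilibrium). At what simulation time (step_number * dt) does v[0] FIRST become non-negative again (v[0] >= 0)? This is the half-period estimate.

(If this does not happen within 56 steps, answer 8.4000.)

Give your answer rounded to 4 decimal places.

Answer: 3.1500

Derivation:
Step 0: x=[10.2000] v=[0.0000]
Step 1: x=[10.1364] v=[-0.4243]
Step 2: x=[10.0106] v=[-0.8386]
Step 3: x=[9.8256] v=[-1.2331]
Step 4: x=[9.5858] v=[-1.5985]
Step 5: x=[9.2969] v=[-1.9263]
Step 6: x=[8.9656] v=[-2.2087]
Step 7: x=[8.5998] v=[-2.4390]
Step 8: x=[8.2080] v=[-2.6118]
Step 9: x=[7.7995] v=[-2.7231]
Step 10: x=[7.3840] v=[-2.7702]
Step 11: x=[6.9712] v=[-2.7520]
Step 12: x=[6.5709] v=[-2.6689]
Step 13: x=[6.1925] v=[-2.5229]
Step 14: x=[5.8449] v=[-2.3174]
Step 15: x=[5.5363] v=[-2.0573]
Step 16: x=[5.2740] v=[-1.7487]
Step 17: x=[5.0642] v=[-1.3989]
Step 18: x=[4.9118] v=[-1.0161]
Step 19: x=[4.8204] v=[-0.6094]
Step 20: x=[4.7922] v=[-0.1883]
Step 21: x=[4.8278] v=[0.2372]
First v>=0 after going negative at step 21, time=3.1500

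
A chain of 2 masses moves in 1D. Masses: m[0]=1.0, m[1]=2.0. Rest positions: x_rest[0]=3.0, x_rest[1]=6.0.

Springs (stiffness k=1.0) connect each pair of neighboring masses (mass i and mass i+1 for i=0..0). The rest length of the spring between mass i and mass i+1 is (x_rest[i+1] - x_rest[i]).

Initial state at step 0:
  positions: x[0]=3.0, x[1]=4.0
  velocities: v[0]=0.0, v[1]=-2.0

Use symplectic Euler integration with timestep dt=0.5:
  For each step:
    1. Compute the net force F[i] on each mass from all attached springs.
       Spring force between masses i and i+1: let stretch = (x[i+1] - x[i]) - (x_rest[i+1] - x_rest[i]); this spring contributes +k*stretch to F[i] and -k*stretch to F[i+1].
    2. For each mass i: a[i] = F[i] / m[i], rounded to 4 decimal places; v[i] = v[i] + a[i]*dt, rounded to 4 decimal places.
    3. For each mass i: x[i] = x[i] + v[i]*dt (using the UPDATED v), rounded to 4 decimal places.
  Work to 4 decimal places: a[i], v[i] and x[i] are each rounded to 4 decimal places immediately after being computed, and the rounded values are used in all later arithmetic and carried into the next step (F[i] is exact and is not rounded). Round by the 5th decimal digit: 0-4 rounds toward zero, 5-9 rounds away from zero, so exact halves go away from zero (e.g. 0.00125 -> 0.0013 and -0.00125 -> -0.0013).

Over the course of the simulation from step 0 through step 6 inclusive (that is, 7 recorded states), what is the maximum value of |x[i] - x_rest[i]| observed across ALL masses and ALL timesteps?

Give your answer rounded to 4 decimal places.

Step 0: x=[3.0000 4.0000] v=[0.0000 -2.0000]
Step 1: x=[2.5000 3.2500] v=[-1.0000 -1.5000]
Step 2: x=[1.4375 2.7813] v=[-2.1250 -0.9375]
Step 3: x=[-0.0391 2.5196] v=[-2.9531 -0.5235]
Step 4: x=[-1.6260 2.3130] v=[-3.1738 -0.4132]
Step 5: x=[-2.9782 1.9890] v=[-2.7043 -0.6480]
Step 6: x=[-3.8386 1.4191] v=[-1.7207 -1.1398]
Max displacement = 6.8386

Answer: 6.8386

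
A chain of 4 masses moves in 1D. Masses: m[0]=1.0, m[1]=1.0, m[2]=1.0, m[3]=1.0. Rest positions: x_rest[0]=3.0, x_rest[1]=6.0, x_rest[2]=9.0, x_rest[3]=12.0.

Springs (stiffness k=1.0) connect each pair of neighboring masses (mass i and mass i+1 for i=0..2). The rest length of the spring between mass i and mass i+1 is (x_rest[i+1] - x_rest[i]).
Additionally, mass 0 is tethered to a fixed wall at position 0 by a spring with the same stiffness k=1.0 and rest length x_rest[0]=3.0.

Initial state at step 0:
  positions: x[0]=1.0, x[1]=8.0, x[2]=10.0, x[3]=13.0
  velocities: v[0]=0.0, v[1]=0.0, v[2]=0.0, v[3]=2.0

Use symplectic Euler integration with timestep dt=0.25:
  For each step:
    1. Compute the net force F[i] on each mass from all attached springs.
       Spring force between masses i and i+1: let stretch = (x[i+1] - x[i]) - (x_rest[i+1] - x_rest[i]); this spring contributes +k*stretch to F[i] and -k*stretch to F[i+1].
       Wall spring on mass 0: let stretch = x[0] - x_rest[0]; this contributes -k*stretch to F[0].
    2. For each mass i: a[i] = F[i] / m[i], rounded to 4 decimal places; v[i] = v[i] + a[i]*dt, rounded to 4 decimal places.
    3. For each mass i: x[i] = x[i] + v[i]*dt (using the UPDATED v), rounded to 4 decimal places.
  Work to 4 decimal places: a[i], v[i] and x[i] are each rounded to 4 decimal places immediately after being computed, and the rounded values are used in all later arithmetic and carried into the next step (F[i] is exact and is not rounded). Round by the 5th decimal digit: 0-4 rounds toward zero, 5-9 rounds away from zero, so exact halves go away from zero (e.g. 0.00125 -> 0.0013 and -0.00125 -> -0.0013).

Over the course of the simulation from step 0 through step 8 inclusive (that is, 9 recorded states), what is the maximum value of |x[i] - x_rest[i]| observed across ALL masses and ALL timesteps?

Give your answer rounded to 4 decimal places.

Step 0: x=[1.0000 8.0000 10.0000 13.0000] v=[0.0000 0.0000 0.0000 2.0000]
Step 1: x=[1.3750 7.6875 10.0625 13.5000] v=[1.5000 -1.2500 0.2500 2.0000]
Step 2: x=[2.0586 7.1289 10.1914 13.9727] v=[2.7344 -2.2344 0.5156 1.8906]
Step 3: x=[2.9304 6.4448 10.3652 14.3965] v=[3.4873 -2.7364 0.6953 1.6953]
Step 4: x=[3.8387 5.7861 10.5460 14.7559] v=[3.6333 -2.6349 0.7230 1.4375]
Step 5: x=[4.6288 5.3032 10.6924 15.0397] v=[3.1605 -1.9318 0.5855 1.1350]
Step 6: x=[5.1718 5.1149 10.7737 15.2393] v=[2.1719 -0.7531 0.3250 0.7982]
Step 7: x=[5.3880 5.2839 10.7804 15.3473] v=[0.8647 0.6758 0.0267 0.4318]
Step 8: x=[5.2609 5.8029 10.7290 15.3573] v=[-0.5083 2.0760 -0.2057 0.0401]
Max displacement = 3.3573

Answer: 3.3573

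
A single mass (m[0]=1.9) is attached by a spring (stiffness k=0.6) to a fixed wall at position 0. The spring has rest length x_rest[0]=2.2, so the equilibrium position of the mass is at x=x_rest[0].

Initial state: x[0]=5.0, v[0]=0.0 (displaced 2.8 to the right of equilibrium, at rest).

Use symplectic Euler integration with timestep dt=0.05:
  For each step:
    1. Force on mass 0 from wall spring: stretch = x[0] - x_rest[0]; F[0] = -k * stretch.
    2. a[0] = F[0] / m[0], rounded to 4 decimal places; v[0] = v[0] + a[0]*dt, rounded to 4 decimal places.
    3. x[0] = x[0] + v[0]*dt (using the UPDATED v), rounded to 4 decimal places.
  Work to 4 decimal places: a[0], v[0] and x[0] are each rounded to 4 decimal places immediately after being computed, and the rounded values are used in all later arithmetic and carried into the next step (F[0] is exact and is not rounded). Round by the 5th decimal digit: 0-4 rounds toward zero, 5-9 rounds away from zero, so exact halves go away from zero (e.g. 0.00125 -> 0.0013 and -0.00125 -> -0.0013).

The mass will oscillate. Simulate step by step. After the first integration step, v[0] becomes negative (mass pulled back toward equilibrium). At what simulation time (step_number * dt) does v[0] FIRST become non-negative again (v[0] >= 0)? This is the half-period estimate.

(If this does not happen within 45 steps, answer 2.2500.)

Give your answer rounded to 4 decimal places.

Answer: 2.2500

Derivation:
Step 0: x=[5.0000] v=[0.0000]
Step 1: x=[4.9978] v=[-0.0442]
Step 2: x=[4.9934] v=[-0.0884]
Step 3: x=[4.9868] v=[-0.1325]
Step 4: x=[4.9780] v=[-0.1765]
Step 5: x=[4.9670] v=[-0.2204]
Step 6: x=[4.9538] v=[-0.2641]
Step 7: x=[4.9384] v=[-0.3076]
Step 8: x=[4.9209] v=[-0.3508]
Step 9: x=[4.9012] v=[-0.3938]
Step 10: x=[4.8794] v=[-0.4365]
Step 11: x=[4.8555] v=[-0.4788]
Step 12: x=[4.8295] v=[-0.5207]
Step 13: x=[4.8014] v=[-0.5622]
Step 14: x=[4.7712] v=[-0.6033]
Step 15: x=[4.7390] v=[-0.6439]
Step 16: x=[4.7048] v=[-0.6840]
Step 17: x=[4.6686] v=[-0.7236]
Step 18: x=[4.6305] v=[-0.7626]
Step 19: x=[4.5905] v=[-0.8010]
Step 20: x=[4.5486] v=[-0.8387]
Step 21: x=[4.5048] v=[-0.8758]
Step 22: x=[4.4592] v=[-0.9122]
Step 23: x=[4.4118] v=[-0.9479]
Step 24: x=[4.3627] v=[-0.9828]
Step 25: x=[4.3119] v=[-1.0170]
Step 26: x=[4.2594] v=[-1.0503]
Step 27: x=[4.2053] v=[-1.0828]
Step 28: x=[4.1496] v=[-1.1145]
Step 29: x=[4.0923] v=[-1.1453]
Step 30: x=[4.0335] v=[-1.1752]
Step 31: x=[3.9733] v=[-1.2042]
Step 32: x=[3.9117] v=[-1.2322]
Step 33: x=[3.8487] v=[-1.2592]
Step 34: x=[3.7844] v=[-1.2852]
Step 35: x=[3.7189] v=[-1.3102]
Step 36: x=[3.6522] v=[-1.3342]
Step 37: x=[3.5843] v=[-1.3571]
Step 38: x=[3.5154] v=[-1.3790]
Step 39: x=[3.4454] v=[-1.3998]
Step 40: x=[3.3744] v=[-1.4195]
Step 41: x=[3.3025] v=[-1.4380]
Step 42: x=[3.2297] v=[-1.4554]
Step 43: x=[3.1561] v=[-1.4717]
Step 44: x=[3.0818] v=[-1.4868]
Step 45: x=[3.0068] v=[-1.5007]
v[0] did not become non-negative within 45 steps; using fallback time=2.2500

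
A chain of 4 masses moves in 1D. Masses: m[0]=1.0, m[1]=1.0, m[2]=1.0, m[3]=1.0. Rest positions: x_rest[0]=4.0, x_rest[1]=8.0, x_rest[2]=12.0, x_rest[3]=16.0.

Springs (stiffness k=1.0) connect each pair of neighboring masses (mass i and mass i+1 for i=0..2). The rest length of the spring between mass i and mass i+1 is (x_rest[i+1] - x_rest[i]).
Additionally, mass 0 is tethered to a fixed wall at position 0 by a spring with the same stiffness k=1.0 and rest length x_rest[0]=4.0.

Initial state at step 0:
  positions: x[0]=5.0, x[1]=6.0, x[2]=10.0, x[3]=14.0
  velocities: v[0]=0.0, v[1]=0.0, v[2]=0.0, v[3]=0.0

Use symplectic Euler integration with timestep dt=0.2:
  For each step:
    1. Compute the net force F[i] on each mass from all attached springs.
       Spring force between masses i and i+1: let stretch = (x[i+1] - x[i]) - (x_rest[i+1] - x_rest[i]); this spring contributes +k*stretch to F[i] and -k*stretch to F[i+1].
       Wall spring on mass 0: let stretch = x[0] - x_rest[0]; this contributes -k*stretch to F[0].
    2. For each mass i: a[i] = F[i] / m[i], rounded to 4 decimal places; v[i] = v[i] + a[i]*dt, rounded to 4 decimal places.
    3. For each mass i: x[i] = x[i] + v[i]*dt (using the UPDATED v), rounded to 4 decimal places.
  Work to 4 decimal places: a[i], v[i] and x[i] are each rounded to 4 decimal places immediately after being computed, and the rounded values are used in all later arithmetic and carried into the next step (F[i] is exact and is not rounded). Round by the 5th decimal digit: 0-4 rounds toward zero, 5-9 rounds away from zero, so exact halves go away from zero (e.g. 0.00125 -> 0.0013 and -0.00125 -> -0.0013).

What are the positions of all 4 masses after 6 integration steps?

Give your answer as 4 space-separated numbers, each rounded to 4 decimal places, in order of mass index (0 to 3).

Answer: 2.7110 7.5700 10.2577 14.0141

Derivation:
Step 0: x=[5.0000 6.0000 10.0000 14.0000] v=[0.0000 0.0000 0.0000 0.0000]
Step 1: x=[4.8400 6.1200 10.0000 14.0000] v=[-0.8000 0.6000 0.0000 0.0000]
Step 2: x=[4.5376 6.3440 10.0048 14.0000] v=[-1.5120 1.1200 0.0240 0.0000]
Step 3: x=[4.1260 6.6422 10.0230 14.0002] v=[-2.0582 1.4909 0.0909 0.0010]
Step 4: x=[3.6500 6.9750 10.0650 14.0013] v=[-2.3802 1.6638 0.2102 0.0056]
Step 5: x=[3.1610 7.2984 10.1409 14.0050] v=[-2.4452 1.6168 0.3795 0.0183]
Step 6: x=[2.7110 7.5700 10.2577 14.0141] v=[-2.2499 1.3578 0.5838 0.0455]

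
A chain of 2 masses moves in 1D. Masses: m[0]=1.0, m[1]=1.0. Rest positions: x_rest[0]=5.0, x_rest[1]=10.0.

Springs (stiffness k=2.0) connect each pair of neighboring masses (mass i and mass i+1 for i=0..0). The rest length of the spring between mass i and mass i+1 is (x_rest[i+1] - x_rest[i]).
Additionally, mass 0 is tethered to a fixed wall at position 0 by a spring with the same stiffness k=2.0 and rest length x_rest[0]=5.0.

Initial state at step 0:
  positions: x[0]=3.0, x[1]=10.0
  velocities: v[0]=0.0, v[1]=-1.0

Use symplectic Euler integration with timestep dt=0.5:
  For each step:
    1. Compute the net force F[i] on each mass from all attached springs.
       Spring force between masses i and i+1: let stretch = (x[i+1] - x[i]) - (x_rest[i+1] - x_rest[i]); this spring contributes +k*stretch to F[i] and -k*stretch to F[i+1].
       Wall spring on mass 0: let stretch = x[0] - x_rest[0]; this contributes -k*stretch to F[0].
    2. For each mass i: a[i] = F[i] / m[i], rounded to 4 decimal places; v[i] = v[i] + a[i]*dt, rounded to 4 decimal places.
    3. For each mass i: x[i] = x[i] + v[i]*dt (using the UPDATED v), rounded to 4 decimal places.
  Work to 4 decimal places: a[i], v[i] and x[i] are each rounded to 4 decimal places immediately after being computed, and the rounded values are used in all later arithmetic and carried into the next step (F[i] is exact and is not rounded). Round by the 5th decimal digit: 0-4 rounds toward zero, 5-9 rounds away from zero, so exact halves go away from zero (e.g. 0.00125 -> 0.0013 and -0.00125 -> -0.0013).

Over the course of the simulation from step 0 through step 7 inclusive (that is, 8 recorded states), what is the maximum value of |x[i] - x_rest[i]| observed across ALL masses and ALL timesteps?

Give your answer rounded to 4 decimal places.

Step 0: x=[3.0000 10.0000] v=[0.0000 -1.0000]
Step 1: x=[5.0000 8.5000] v=[4.0000 -3.0000]
Step 2: x=[6.2500 7.7500] v=[2.5000 -1.5000]
Step 3: x=[5.1250 8.7500] v=[-2.2500 2.0000]
Step 4: x=[3.2500 10.4375] v=[-3.7500 3.3750]
Step 5: x=[3.3438 11.0313] v=[0.1875 1.1875]
Step 6: x=[5.6094 10.2813] v=[4.5312 -1.5000]
Step 7: x=[7.4063 9.6954] v=[3.5937 -1.1719]
Max displacement = 2.4063

Answer: 2.4063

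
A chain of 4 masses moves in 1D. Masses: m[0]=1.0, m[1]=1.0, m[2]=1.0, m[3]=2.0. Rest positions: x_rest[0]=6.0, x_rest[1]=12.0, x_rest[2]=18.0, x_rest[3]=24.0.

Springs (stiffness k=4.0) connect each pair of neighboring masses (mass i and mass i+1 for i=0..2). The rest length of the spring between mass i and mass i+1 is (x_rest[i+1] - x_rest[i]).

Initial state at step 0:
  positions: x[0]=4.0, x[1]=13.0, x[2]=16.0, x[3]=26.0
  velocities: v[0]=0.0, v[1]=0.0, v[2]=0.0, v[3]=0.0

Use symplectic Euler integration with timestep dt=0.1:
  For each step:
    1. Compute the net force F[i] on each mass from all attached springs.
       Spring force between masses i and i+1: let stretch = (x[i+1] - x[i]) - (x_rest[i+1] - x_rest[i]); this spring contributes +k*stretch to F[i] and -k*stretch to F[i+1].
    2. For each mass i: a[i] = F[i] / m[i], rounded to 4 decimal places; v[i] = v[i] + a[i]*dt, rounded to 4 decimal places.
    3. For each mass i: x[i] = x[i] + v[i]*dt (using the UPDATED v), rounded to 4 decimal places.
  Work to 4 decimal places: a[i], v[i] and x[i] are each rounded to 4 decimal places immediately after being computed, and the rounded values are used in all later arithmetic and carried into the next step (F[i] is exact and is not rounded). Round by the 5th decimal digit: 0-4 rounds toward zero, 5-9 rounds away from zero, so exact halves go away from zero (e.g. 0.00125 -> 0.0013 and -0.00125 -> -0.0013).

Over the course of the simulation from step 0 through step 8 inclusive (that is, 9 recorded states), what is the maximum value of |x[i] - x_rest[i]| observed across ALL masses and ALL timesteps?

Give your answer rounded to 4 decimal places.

Step 0: x=[4.0000 13.0000 16.0000 26.0000] v=[0.0000 0.0000 0.0000 0.0000]
Step 1: x=[4.1200 12.7600 16.2800 25.9200] v=[1.2000 -2.4000 2.8000 -0.8000]
Step 2: x=[4.3456 12.3152 16.8048 25.7672] v=[2.2560 -4.4480 5.2480 -1.5280]
Step 3: x=[4.6500 11.7312 17.5085 25.5552] v=[3.0438 -5.8400 7.0371 -2.1205]
Step 4: x=[4.9976 11.0950 18.3030 25.3022] v=[3.4763 -6.3616 7.9449 -2.5298]
Step 5: x=[5.3491 10.5033 19.0891 25.0292] v=[3.5153 -5.9174 7.8614 -2.7296]
Step 6: x=[5.6668 10.0488 19.7694 24.7574] v=[3.1770 -4.5448 6.8031 -2.7176]
Step 7: x=[5.9198 9.8079 20.2604 24.5059] v=[2.5298 -2.4094 4.9101 -2.5152]
Step 8: x=[6.0883 9.8295 20.5031 24.2895] v=[1.6850 0.2164 2.4273 -2.1643]
Max displacement = 2.5031

Answer: 2.5031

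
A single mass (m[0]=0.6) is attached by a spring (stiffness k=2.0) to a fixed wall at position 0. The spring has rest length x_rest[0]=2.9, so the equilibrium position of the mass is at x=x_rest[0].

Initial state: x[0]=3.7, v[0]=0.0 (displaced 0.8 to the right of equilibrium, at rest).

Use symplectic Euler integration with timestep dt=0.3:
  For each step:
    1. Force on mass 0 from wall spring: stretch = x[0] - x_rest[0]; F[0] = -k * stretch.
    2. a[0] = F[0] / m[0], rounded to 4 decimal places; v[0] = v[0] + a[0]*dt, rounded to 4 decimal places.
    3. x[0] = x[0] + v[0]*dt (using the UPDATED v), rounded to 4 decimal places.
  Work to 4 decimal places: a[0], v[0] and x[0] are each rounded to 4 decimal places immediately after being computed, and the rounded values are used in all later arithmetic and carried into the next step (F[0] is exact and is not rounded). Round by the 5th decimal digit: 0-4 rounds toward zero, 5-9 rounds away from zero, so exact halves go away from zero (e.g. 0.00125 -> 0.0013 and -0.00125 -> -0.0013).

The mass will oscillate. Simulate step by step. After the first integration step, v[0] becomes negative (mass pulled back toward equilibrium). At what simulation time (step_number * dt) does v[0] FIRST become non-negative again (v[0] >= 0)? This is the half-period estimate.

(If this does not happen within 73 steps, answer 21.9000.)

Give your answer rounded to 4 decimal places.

Step 0: x=[3.7000] v=[0.0000]
Step 1: x=[3.4600] v=[-0.8000]
Step 2: x=[3.0520] v=[-1.3600]
Step 3: x=[2.5984] v=[-1.5120]
Step 4: x=[2.2353] v=[-1.2104]
Step 5: x=[2.0716] v=[-0.5457]
Step 6: x=[2.1564] v=[0.2827]
First v>=0 after going negative at step 6, time=1.8000

Answer: 1.8000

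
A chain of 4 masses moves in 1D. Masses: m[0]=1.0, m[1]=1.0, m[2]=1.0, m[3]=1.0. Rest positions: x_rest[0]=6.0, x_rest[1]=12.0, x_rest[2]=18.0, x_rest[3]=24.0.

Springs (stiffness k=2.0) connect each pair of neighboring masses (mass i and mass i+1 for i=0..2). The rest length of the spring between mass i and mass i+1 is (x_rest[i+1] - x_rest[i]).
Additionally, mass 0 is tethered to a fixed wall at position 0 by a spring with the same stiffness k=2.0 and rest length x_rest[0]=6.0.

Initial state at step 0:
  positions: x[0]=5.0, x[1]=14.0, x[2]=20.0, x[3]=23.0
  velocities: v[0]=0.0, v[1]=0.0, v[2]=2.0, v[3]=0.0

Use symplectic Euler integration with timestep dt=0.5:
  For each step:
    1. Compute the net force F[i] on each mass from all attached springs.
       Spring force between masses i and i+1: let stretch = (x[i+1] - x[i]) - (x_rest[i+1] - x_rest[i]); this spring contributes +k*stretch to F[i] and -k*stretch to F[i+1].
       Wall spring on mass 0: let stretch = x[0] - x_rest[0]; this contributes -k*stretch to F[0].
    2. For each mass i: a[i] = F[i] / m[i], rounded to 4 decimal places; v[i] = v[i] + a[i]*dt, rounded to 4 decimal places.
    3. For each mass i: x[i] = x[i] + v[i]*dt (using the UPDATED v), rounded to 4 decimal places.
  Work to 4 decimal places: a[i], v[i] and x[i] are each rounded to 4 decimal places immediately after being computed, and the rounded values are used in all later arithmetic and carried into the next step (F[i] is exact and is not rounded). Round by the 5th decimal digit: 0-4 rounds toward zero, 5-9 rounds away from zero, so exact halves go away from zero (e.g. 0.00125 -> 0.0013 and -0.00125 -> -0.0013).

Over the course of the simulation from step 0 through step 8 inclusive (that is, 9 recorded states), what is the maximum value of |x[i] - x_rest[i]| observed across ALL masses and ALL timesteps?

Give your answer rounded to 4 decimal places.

Answer: 3.4063

Derivation:
Step 0: x=[5.0000 14.0000 20.0000 23.0000] v=[0.0000 0.0000 2.0000 0.0000]
Step 1: x=[7.0000 12.5000 19.5000 24.5000] v=[4.0000 -3.0000 -1.0000 3.0000]
Step 2: x=[8.2500 11.7500 18.0000 26.5000] v=[2.5000 -1.5000 -3.0000 4.0000]
Step 3: x=[7.1250 12.3750 17.6250 27.2500] v=[-2.2500 1.2500 -0.7500 1.5000]
Step 4: x=[5.0625 13.0000 19.4375 26.1875] v=[-4.1250 1.2500 3.6250 -2.1250]
Step 5: x=[4.4375 12.8750 21.4063 24.7500] v=[-1.2500 -0.2500 3.9375 -2.8750]
Step 6: x=[5.8125 12.7969 20.7813 24.6407] v=[2.7500 -0.1562 -1.2501 -0.2187]
Step 7: x=[7.7735 13.2188 18.0938 25.6017] v=[3.9219 0.8438 -5.3751 1.9219]
Step 8: x=[8.5704 13.3556 16.7227 25.8087] v=[1.5937 0.2735 -2.7422 0.4140]
Max displacement = 3.4063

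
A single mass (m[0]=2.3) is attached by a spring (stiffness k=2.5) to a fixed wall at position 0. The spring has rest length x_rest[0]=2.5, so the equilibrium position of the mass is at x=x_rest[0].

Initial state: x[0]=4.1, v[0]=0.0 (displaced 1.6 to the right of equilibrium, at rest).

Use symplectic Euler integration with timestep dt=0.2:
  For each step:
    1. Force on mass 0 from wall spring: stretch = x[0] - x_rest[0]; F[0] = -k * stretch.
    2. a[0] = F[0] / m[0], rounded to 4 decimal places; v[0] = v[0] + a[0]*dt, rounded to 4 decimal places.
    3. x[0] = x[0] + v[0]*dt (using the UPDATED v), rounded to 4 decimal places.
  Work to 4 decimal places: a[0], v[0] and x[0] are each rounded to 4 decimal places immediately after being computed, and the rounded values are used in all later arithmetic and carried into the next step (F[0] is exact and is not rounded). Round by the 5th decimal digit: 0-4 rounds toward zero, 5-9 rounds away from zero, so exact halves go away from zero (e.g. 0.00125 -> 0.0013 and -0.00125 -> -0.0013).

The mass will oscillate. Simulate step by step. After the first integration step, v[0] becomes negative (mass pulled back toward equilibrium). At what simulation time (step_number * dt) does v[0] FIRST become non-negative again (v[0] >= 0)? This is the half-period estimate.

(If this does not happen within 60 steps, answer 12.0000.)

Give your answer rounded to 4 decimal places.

Answer: 3.2000

Derivation:
Step 0: x=[4.1000] v=[0.0000]
Step 1: x=[4.0304] v=[-0.3478]
Step 2: x=[3.8943] v=[-0.6805]
Step 3: x=[3.6976] v=[-0.9836]
Step 4: x=[3.4488] v=[-1.2439]
Step 5: x=[3.1588] v=[-1.4502]
Step 6: x=[2.8401] v=[-1.5934]
Step 7: x=[2.5066] v=[-1.6673]
Step 8: x=[2.1729] v=[-1.6687]
Step 9: x=[1.8534] v=[-1.5976]
Step 10: x=[1.5620] v=[-1.4570]
Step 11: x=[1.3114] v=[-1.2531]
Step 12: x=[1.1125] v=[-0.9947]
Step 13: x=[0.9739] v=[-0.6931]
Step 14: x=[0.9016] v=[-0.3613]
Step 15: x=[0.8988] v=[-0.0138]
Step 16: x=[0.9657] v=[0.3343]
First v>=0 after going negative at step 16, time=3.2000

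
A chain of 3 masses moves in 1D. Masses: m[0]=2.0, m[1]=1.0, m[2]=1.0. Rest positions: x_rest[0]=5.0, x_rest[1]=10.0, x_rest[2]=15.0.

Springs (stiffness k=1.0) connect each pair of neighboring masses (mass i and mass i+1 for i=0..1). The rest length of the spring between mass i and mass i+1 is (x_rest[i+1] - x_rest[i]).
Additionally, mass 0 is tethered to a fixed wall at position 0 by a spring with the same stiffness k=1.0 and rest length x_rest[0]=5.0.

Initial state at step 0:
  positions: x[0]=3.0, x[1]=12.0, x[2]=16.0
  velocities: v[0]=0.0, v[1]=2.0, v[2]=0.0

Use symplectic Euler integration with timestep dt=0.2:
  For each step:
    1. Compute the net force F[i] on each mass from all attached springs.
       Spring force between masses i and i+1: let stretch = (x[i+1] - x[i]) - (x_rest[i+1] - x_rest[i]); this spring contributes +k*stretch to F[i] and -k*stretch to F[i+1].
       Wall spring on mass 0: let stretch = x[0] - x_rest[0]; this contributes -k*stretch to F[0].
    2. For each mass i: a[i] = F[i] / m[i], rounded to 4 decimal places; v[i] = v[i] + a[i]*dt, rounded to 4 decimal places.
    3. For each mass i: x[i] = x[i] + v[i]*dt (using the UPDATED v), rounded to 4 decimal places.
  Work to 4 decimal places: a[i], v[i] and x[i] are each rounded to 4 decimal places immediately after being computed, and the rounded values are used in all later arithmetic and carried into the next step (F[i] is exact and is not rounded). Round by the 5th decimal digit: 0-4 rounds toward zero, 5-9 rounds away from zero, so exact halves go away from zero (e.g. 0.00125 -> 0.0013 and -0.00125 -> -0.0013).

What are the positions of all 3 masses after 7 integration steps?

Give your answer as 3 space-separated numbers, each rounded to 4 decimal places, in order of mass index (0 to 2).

Step 0: x=[3.0000 12.0000 16.0000] v=[0.0000 2.0000 0.0000]
Step 1: x=[3.1200 12.2000 16.0400] v=[0.6000 1.0000 0.2000]
Step 2: x=[3.3592 12.1904 16.1264] v=[1.1960 -0.0480 0.4320]
Step 3: x=[3.7078 11.9850 16.2554] v=[1.7432 -1.0270 0.6448]
Step 4: x=[4.1478 11.6193 16.4135] v=[2.2001 -1.8284 0.7907]
Step 5: x=[4.6543 11.1465 16.5799] v=[2.5325 -2.3639 0.8319]
Step 6: x=[5.1976 10.6314 16.7289] v=[2.7163 -2.5757 0.7452]
Step 7: x=[5.7456 10.1428 16.8340] v=[2.7399 -2.4430 0.5257]

Answer: 5.7456 10.1428 16.8340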